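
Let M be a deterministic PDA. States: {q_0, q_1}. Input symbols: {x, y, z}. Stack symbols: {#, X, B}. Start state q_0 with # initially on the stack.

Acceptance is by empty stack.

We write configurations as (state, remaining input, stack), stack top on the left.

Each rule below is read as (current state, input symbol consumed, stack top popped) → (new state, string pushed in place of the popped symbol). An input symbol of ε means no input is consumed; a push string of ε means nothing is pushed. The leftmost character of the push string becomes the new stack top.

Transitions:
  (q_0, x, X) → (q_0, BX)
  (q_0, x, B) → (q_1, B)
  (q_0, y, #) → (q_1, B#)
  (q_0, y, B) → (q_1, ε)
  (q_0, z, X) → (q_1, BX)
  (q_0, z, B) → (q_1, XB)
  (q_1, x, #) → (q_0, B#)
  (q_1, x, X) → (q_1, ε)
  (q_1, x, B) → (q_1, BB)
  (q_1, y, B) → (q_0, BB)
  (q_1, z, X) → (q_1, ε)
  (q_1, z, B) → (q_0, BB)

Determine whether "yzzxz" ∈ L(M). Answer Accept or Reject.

(q_0, yzzxz, #)
  read y, top #: go to q_1, push B# → (q_1, zzxz, B#)
  read z, top B: go to q_0, push BB → (q_0, zxz, BB#)
  read z, top B: go to q_1, push XB → (q_1, xz, XBB#)
  read x, top X: go to q_1, push ε → (q_1, z, BB#)
  read z, top B: go to q_0, push BB → (q_0, ε, BBB#)
All input consumed; stack is BBB#, not empty, and no further ε-move applies.

Reject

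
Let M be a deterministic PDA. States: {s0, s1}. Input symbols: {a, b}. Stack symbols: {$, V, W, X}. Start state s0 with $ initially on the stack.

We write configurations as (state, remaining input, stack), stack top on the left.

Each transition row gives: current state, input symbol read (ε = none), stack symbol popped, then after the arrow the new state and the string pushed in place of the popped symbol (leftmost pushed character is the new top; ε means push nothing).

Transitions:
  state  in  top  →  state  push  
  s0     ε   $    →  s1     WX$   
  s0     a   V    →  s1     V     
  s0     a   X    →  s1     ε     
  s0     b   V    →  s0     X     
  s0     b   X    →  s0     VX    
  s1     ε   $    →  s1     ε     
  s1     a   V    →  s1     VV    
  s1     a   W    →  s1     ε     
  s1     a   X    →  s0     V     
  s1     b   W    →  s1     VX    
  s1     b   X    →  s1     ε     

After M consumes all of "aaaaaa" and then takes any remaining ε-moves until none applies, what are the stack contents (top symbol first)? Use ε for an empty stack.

VVVV$

(s0, aaaaaa, $)
  ε-move, top $: go to s1, push WX$ → (s1, aaaaaa, WX$)
  read a, top W: go to s1, push ε → (s1, aaaaa, X$)
  read a, top X: go to s0, push V → (s0, aaaa, V$)
  read a, top V: go to s1, push V → (s1, aaa, V$)
  read a, top V: go to s1, push VV → (s1, aa, VV$)
  read a, top V: go to s1, push VV → (s1, a, VVV$)
  read a, top V: go to s1, push VV → (s1, ε, VVVV$)
All input consumed in state s1 with stack VVVV$.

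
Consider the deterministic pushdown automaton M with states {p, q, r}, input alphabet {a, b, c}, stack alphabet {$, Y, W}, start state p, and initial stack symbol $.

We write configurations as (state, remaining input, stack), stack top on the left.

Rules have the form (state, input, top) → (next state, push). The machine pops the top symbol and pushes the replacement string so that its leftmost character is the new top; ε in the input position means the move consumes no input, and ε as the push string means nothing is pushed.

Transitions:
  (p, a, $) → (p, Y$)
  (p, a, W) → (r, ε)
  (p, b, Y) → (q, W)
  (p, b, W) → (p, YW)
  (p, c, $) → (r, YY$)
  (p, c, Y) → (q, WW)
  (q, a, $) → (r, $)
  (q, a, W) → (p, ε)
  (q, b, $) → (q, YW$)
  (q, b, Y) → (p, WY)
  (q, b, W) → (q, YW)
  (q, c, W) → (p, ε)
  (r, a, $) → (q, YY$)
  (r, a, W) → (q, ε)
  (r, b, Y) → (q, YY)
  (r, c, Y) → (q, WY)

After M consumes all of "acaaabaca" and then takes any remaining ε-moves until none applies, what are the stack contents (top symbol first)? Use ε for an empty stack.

(p, acaaabaca, $) ⊢ (p, caaabaca, Y$) ⊢ (q, aaabaca, WW$) ⊢ (p, aabaca, W$) ⊢ (r, abaca, $) ⊢ (q, baca, YY$) ⊢ (p, aca, WYY$) ⊢ (r, ca, YY$) ⊢ (q, a, WYY$) ⊢ (p, ε, YY$)
All input consumed in state p with stack YY$.

YY$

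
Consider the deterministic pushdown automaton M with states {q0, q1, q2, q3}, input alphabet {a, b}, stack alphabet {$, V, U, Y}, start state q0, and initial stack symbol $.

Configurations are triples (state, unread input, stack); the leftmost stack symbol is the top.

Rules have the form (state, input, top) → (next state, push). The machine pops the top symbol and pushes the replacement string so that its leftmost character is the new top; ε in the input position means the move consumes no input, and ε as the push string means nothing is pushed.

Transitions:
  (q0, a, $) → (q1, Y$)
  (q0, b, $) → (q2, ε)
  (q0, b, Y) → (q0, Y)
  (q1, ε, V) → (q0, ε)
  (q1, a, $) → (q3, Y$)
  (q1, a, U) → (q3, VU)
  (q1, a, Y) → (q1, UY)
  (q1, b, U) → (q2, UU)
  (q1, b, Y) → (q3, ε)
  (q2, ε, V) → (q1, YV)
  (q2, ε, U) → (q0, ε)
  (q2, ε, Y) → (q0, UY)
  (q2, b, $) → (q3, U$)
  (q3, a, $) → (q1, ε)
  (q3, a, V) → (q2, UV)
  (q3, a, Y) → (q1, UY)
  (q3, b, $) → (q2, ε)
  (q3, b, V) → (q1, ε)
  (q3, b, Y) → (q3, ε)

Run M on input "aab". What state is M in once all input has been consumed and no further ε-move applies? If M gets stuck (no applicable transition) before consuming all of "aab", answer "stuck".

(q0, aab, $)
  read a, top $: go to q1, push Y$ → (q1, ab, Y$)
  read a, top Y: go to q1, push UY → (q1, b, UY$)
  read b, top U: go to q2, push UU → (q2, ε, UUY$)
  ε-move, top U: go to q0, push ε → (q0, ε, UY$)
All input consumed; M is in state q0.

q0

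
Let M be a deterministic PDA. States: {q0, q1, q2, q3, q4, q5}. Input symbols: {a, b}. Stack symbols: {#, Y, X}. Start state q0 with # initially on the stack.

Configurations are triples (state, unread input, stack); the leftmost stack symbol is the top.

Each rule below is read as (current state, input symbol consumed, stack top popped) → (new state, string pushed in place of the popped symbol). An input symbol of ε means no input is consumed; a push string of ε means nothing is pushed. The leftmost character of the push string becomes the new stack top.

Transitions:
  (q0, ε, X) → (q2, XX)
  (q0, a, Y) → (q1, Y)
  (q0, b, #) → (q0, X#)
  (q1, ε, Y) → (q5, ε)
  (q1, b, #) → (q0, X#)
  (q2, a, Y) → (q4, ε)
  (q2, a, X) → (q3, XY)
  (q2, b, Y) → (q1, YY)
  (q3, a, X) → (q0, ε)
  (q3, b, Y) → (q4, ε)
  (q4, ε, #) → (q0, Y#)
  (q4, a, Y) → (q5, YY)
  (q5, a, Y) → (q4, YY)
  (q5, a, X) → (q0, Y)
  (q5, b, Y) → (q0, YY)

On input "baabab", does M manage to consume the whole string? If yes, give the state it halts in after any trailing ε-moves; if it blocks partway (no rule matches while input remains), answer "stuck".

stuck

(q0, baabab, #) ⊢ (q0, aabab, X#) ⊢ (q2, aabab, XX#) ⊢ (q3, abab, XYX#) ⊢ (q0, bab, YX#)
No transition for (q0, b, top Y); M blocks with input bab remaining.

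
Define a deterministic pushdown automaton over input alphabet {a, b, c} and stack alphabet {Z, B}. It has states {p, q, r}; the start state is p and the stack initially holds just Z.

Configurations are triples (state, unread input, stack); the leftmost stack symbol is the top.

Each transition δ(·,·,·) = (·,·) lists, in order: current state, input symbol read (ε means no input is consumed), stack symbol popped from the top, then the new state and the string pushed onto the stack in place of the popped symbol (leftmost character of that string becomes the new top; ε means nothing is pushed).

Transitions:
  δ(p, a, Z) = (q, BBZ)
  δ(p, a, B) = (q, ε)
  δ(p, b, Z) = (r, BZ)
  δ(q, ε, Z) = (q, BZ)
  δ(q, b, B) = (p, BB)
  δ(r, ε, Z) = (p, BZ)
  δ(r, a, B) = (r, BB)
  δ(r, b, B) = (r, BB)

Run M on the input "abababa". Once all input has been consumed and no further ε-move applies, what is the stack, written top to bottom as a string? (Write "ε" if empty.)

BBZ

(p, abababa, Z)
  read a, top Z: go to q, push BBZ → (q, bababa, BBZ)
  read b, top B: go to p, push BB → (p, ababa, BBBZ)
  read a, top B: go to q, push ε → (q, baba, BBZ)
  read b, top B: go to p, push BB → (p, aba, BBBZ)
  read a, top B: go to q, push ε → (q, ba, BBZ)
  read b, top B: go to p, push BB → (p, a, BBBZ)
  read a, top B: go to q, push ε → (q, ε, BBZ)
All input consumed in state q with stack BBZ.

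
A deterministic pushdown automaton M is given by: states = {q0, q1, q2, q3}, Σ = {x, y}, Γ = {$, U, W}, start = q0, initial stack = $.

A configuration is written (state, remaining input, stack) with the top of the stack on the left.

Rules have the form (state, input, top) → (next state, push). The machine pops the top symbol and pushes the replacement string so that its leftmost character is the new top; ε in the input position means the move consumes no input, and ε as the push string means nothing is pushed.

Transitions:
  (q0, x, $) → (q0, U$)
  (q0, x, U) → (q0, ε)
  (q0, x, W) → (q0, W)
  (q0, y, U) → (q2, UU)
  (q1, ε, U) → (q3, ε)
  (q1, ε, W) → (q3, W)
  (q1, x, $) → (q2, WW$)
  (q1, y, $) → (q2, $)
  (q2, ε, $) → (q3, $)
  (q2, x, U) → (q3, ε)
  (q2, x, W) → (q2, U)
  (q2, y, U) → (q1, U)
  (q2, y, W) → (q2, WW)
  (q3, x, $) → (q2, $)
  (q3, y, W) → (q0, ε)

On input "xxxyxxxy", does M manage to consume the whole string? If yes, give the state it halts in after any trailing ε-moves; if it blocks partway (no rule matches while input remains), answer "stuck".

stuck

(q0, xxxyxxxy, $)
  read x, top $: go to q0, push U$ → (q0, xxyxxxy, U$)
  read x, top U: go to q0, push ε → (q0, xyxxxy, $)
  read x, top $: go to q0, push U$ → (q0, yxxxy, U$)
  read y, top U: go to q2, push UU → (q2, xxxy, UU$)
  read x, top U: go to q3, push ε → (q3, xxy, U$)
No transition for (q3, x, top U); M blocks with input xxy remaining.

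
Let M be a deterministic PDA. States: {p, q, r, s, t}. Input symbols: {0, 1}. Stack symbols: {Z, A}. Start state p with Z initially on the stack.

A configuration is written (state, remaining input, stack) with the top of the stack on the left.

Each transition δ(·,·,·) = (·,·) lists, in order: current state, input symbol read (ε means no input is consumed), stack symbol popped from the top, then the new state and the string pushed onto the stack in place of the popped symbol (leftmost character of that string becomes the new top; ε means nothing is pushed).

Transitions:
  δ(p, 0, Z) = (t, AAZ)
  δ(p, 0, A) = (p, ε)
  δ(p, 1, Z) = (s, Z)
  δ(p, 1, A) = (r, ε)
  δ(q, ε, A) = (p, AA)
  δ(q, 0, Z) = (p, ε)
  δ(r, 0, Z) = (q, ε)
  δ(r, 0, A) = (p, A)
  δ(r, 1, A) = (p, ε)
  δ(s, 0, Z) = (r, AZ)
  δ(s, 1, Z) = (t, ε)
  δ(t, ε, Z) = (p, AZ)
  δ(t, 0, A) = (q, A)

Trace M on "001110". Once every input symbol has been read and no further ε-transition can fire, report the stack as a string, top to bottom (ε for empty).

(p, 001110, Z)
  read 0, top Z: go to t, push AAZ → (t, 01110, AAZ)
  read 0, top A: go to q, push A → (q, 1110, AAZ)
  ε-move, top A: go to p, push AA → (p, 1110, AAAZ)
  read 1, top A: go to r, push ε → (r, 110, AAZ)
  read 1, top A: go to p, push ε → (p, 10, AZ)
  read 1, top A: go to r, push ε → (r, 0, Z)
  read 0, top Z: go to q, push ε → (q, ε, ε)
All input consumed in state q with stack ε.

ε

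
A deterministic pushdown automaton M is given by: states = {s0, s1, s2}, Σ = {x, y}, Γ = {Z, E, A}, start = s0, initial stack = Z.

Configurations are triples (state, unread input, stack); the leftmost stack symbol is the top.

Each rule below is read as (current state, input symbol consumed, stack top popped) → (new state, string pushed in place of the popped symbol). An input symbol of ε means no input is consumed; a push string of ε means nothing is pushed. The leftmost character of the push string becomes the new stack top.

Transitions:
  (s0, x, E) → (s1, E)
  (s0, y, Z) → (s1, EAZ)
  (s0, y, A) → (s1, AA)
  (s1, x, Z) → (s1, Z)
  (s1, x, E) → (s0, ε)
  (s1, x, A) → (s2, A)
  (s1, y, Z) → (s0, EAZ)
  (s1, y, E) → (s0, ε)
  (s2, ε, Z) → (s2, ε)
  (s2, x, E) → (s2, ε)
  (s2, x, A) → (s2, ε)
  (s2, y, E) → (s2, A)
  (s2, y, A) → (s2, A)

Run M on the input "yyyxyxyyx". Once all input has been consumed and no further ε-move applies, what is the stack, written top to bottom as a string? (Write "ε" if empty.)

ε

(s0, yyyxyxyyx, Z)
  read y, top Z: go to s1, push EAZ → (s1, yyxyxyyx, EAZ)
  read y, top E: go to s0, push ε → (s0, yxyxyyx, AZ)
  read y, top A: go to s1, push AA → (s1, xyxyyx, AAZ)
  read x, top A: go to s2, push A → (s2, yxyyx, AAZ)
  read y, top A: go to s2, push A → (s2, xyyx, AAZ)
  read x, top A: go to s2, push ε → (s2, yyx, AZ)
  read y, top A: go to s2, push A → (s2, yx, AZ)
  read y, top A: go to s2, push A → (s2, x, AZ)
  read x, top A: go to s2, push ε → (s2, ε, Z)
  ε-move, top Z: go to s2, push ε → (s2, ε, ε)
All input consumed in state s2 with stack ε.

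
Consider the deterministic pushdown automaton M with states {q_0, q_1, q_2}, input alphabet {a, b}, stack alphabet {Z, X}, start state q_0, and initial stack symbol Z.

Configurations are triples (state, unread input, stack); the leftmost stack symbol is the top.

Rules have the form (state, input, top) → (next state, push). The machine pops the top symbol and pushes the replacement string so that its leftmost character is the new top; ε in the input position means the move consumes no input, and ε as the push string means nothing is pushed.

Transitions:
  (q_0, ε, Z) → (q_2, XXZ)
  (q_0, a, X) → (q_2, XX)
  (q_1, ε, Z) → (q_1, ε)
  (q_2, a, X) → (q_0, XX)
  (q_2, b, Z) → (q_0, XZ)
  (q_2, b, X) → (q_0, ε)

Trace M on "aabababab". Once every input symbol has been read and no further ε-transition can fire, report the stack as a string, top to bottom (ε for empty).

(q_0, aabababab, Z) ⊢ (q_2, aabababab, XXZ) ⊢ (q_0, abababab, XXXZ) ⊢ (q_2, bababab, XXXXZ) ⊢ (q_0, ababab, XXXZ) ⊢ (q_2, babab, XXXXZ) ⊢ (q_0, abab, XXXZ) ⊢ (q_2, bab, XXXXZ) ⊢ (q_0, ab, XXXZ) ⊢ (q_2, b, XXXXZ) ⊢ (q_0, ε, XXXZ)
All input consumed in state q_0 with stack XXXZ.

XXXZ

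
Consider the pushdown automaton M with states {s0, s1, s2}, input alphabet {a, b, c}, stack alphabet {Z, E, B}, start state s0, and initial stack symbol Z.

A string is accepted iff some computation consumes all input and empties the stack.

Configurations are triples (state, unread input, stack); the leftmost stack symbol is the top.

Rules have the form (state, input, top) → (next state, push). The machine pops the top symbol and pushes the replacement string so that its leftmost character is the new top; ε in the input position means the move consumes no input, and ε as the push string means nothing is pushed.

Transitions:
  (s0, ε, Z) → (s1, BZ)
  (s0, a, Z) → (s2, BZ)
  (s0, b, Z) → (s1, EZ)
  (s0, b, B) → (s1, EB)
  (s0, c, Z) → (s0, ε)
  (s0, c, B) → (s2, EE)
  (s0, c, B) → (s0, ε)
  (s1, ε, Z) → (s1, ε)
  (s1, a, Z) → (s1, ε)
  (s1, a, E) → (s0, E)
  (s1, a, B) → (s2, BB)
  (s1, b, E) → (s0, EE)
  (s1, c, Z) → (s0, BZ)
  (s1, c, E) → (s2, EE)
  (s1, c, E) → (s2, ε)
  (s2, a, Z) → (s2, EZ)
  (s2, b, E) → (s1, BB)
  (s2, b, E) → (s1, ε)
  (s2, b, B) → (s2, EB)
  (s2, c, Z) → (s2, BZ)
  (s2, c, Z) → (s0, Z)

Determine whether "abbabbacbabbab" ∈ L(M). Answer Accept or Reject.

Reject

No computation consumes all input and empties the stack.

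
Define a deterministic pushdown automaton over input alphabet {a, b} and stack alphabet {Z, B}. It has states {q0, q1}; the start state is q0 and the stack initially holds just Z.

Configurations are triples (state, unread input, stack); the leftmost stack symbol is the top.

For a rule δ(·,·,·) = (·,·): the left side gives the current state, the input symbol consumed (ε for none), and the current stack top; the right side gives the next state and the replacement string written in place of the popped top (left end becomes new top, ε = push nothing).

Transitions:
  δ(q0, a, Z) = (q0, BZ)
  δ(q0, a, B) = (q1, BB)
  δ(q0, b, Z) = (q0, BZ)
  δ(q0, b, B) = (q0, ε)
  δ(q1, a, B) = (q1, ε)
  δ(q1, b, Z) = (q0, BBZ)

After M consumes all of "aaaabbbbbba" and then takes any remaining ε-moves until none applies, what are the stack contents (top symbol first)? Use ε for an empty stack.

BBZ

(q0, aaaabbbbbba, Z) ⊢ (q0, aaabbbbbba, BZ) ⊢ (q1, aabbbbbba, BBZ) ⊢ (q1, abbbbbba, BZ) ⊢ (q1, bbbbbba, Z) ⊢ (q0, bbbbba, BBZ) ⊢ (q0, bbbba, BZ) ⊢ (q0, bbba, Z) ⊢ (q0, bba, BZ) ⊢ (q0, ba, Z) ⊢ (q0, a, BZ) ⊢ (q1, ε, BBZ)
All input consumed in state q1 with stack BBZ.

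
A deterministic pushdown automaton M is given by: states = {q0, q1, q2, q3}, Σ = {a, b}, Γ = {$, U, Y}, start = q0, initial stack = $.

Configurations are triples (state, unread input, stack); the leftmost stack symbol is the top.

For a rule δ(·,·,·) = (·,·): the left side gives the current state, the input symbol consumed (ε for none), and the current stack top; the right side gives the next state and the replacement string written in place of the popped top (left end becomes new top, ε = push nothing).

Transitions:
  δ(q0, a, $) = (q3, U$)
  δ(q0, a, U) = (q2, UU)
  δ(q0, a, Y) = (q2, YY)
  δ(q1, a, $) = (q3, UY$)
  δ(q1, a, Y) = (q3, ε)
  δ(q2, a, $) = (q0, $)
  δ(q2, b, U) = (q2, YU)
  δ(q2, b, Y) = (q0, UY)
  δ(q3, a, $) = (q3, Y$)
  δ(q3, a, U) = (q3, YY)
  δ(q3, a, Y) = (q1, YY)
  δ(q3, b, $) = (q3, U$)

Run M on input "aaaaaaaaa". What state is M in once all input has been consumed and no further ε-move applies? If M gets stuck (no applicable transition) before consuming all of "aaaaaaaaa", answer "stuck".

q1

(q0, aaaaaaaaa, $)
  read a, top $: go to q3, push U$ → (q3, aaaaaaaa, U$)
  read a, top U: go to q3, push YY → (q3, aaaaaaa, YY$)
  read a, top Y: go to q1, push YY → (q1, aaaaaa, YYY$)
  read a, top Y: go to q3, push ε → (q3, aaaaa, YY$)
  read a, top Y: go to q1, push YY → (q1, aaaa, YYY$)
  read a, top Y: go to q3, push ε → (q3, aaa, YY$)
  read a, top Y: go to q1, push YY → (q1, aa, YYY$)
  read a, top Y: go to q3, push ε → (q3, a, YY$)
  read a, top Y: go to q1, push YY → (q1, ε, YYY$)
All input consumed; M is in state q1.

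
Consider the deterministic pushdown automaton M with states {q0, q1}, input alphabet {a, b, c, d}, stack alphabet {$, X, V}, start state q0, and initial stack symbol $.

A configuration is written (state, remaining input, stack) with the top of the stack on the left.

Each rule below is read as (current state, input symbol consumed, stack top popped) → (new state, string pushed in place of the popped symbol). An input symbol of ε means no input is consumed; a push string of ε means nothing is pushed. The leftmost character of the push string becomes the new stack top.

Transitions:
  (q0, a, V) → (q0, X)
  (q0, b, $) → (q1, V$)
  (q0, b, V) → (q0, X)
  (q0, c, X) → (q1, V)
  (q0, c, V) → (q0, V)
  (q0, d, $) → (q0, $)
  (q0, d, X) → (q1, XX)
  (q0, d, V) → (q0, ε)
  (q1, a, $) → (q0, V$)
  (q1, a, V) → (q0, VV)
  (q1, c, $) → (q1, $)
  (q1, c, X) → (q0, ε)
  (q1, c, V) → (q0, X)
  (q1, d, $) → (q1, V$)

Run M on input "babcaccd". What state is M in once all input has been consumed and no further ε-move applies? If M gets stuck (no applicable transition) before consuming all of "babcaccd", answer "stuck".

q0

(q0, babcaccd, $) ⊢ (q1, abcaccd, V$) ⊢ (q0, bcaccd, VV$) ⊢ (q0, caccd, XV$) ⊢ (q1, accd, VV$) ⊢ (q0, ccd, VVV$) ⊢ (q0, cd, VVV$) ⊢ (q0, d, VVV$) ⊢ (q0, ε, VV$)
All input consumed; M is in state q0.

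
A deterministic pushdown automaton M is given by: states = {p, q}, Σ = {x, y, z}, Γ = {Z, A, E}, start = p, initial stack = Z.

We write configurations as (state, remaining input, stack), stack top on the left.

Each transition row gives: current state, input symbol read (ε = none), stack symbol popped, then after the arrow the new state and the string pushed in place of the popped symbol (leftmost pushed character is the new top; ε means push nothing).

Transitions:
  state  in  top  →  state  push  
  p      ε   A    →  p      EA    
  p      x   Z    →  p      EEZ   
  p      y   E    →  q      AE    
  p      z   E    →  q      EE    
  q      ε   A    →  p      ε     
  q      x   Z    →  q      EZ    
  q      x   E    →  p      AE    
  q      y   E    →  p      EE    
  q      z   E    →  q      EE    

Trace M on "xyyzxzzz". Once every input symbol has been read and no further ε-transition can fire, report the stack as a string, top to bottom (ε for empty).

(p, xyyzxzzz, Z) ⊢ (p, yyzxzzz, EEZ) ⊢ (q, yzxzzz, AEEZ) ⊢ (p, yzxzzz, EEZ) ⊢ (q, zxzzz, AEEZ) ⊢ (p, zxzzz, EEZ) ⊢ (q, xzzz, EEEZ) ⊢ (p, zzz, AEEEZ) ⊢ (p, zzz, EAEEEZ) ⊢ (q, zz, EEAEEEZ) ⊢ (q, z, EEEAEEEZ) ⊢ (q, ε, EEEEAEEEZ)
All input consumed in state q with stack EEEEAEEEZ.

EEEEAEEEZ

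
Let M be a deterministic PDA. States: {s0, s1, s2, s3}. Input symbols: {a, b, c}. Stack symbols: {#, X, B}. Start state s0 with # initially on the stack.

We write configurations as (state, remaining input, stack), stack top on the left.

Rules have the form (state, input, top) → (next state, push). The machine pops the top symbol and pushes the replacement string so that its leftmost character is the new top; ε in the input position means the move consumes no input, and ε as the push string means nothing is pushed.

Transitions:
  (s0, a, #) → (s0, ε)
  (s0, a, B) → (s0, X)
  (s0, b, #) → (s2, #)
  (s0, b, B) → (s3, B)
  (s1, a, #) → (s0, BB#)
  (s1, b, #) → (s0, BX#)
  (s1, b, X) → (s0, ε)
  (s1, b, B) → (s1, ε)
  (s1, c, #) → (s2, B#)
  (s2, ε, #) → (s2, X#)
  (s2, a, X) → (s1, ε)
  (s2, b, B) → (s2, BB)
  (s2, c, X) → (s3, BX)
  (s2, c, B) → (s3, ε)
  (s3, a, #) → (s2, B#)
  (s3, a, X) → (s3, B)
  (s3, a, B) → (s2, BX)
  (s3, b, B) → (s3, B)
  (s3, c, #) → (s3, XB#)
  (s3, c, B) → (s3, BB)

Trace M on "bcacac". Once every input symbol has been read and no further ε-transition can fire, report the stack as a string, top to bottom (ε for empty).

BBX#

(s0, bcacac, #) ⊢ (s2, cacac, #) ⊢ (s2, cacac, X#) ⊢ (s3, acac, BX#) ⊢ (s2, cac, BXX#) ⊢ (s3, ac, XX#) ⊢ (s3, c, BX#) ⊢ (s3, ε, BBX#)
All input consumed in state s3 with stack BBX#.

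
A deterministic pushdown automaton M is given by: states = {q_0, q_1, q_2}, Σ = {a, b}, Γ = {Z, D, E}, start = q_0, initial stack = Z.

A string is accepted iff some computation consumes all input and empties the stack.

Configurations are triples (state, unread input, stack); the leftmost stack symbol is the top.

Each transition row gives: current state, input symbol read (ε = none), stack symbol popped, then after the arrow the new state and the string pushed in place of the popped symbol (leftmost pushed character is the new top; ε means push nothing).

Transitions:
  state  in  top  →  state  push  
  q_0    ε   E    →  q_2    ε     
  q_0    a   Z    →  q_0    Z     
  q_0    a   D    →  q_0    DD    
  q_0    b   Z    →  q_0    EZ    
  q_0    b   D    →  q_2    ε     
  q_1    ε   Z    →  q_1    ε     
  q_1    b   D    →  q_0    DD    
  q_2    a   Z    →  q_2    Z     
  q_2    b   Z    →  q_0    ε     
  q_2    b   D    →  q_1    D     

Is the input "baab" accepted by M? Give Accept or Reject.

Accept

(q_0, baab, Z)
  read b, top Z: go to q_0, push EZ → (q_0, aab, EZ)
  ε-move, top E: go to q_2, push ε → (q_2, aab, Z)
  read a, top Z: go to q_2, push Z → (q_2, ab, Z)
  read a, top Z: go to q_2, push Z → (q_2, b, Z)
  read b, top Z: go to q_0, push ε → (q_0, ε, ε)
All input consumed and the stack is empty.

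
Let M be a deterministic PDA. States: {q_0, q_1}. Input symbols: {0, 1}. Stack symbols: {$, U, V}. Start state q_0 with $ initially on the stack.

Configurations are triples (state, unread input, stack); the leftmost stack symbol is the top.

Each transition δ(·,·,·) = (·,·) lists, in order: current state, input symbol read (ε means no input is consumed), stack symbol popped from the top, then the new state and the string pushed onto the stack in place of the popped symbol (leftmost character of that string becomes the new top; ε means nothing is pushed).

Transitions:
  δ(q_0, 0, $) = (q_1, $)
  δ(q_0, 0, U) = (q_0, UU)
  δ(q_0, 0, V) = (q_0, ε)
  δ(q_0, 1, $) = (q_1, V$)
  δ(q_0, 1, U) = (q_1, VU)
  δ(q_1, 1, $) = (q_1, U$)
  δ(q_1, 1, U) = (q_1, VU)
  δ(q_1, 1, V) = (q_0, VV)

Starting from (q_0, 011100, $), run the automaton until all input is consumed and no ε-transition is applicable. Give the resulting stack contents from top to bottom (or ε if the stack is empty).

(q_0, 011100, $)
  read 0, top $: go to q_1, push $ → (q_1, 11100, $)
  read 1, top $: go to q_1, push U$ → (q_1, 1100, U$)
  read 1, top U: go to q_1, push VU → (q_1, 100, VU$)
  read 1, top V: go to q_0, push VV → (q_0, 00, VVU$)
  read 0, top V: go to q_0, push ε → (q_0, 0, VU$)
  read 0, top V: go to q_0, push ε → (q_0, ε, U$)
All input consumed in state q_0 with stack U$.

U$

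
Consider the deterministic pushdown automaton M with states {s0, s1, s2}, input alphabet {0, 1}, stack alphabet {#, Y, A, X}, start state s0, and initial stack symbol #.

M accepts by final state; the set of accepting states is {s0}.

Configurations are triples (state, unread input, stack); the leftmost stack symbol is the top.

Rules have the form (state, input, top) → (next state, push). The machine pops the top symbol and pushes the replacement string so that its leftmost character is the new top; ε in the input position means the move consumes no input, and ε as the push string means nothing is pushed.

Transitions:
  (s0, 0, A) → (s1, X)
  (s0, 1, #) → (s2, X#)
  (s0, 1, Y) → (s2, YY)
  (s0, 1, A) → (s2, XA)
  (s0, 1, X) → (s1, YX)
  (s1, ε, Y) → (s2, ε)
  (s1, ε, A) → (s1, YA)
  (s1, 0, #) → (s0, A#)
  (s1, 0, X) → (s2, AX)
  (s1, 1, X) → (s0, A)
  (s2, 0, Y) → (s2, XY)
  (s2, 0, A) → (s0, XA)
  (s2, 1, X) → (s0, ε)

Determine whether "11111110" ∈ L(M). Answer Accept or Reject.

Reject

(s0, 11111110, #)
  read 1, top #: go to s2, push X# → (s2, 1111110, X#)
  read 1, top X: go to s0, push ε → (s0, 111110, #)
  read 1, top #: go to s2, push X# → (s2, 11110, X#)
  read 1, top X: go to s0, push ε → (s0, 1110, #)
  read 1, top #: go to s2, push X# → (s2, 110, X#)
  read 1, top X: go to s0, push ε → (s0, 10, #)
  read 1, top #: go to s2, push X# → (s2, 0, X#)
No transition applies at (s2, 0, X#); input not fully consumed.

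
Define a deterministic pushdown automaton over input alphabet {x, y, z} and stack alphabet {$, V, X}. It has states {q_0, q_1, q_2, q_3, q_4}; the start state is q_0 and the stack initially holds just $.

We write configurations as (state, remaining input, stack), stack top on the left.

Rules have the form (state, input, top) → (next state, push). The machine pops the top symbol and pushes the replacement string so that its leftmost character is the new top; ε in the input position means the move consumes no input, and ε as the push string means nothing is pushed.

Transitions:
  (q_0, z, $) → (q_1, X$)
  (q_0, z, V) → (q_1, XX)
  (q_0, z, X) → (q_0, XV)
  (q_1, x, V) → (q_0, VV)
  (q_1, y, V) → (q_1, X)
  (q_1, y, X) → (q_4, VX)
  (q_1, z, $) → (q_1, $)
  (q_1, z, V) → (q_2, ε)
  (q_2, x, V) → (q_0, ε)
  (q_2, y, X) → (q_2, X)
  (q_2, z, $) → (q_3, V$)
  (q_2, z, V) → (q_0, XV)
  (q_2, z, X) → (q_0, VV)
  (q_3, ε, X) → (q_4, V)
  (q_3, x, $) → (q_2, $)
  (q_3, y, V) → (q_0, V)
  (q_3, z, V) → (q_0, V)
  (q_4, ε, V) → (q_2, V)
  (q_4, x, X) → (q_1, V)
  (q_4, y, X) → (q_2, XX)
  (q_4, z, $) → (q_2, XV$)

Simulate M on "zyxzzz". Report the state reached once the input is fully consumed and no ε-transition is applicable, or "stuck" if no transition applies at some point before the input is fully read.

q_0

(q_0, zyxzzz, $)
  read z, top $: go to q_1, push X$ → (q_1, yxzzz, X$)
  read y, top X: go to q_4, push VX → (q_4, xzzz, VX$)
  ε-move, top V: go to q_2, push V → (q_2, xzzz, VX$)
  read x, top V: go to q_0, push ε → (q_0, zzz, X$)
  read z, top X: go to q_0, push XV → (q_0, zz, XV$)
  read z, top X: go to q_0, push XV → (q_0, z, XVV$)
  read z, top X: go to q_0, push XV → (q_0, ε, XVVV$)
All input consumed; M is in state q_0.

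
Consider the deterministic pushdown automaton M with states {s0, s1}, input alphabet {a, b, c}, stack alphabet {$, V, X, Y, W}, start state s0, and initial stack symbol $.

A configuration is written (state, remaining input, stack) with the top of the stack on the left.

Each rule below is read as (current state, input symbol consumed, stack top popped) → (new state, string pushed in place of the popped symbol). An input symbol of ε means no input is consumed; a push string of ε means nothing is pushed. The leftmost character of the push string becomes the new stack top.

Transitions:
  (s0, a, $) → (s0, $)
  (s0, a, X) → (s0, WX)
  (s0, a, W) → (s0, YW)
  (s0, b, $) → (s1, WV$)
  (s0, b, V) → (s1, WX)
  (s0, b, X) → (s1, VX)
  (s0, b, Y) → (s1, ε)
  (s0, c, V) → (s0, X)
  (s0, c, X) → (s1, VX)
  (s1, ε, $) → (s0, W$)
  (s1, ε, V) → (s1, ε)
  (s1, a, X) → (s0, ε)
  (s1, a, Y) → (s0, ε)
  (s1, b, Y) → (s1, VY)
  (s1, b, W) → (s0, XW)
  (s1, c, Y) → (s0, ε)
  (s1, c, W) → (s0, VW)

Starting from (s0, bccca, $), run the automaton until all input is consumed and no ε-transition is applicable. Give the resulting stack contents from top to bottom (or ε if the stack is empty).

(s0, bccca, $) ⊢ (s1, ccca, WV$) ⊢ (s0, cca, VWV$) ⊢ (s0, ca, XWV$) ⊢ (s1, a, VXWV$) ⊢ (s1, a, XWV$) ⊢ (s0, ε, WV$)
All input consumed in state s0 with stack WV$.

WV$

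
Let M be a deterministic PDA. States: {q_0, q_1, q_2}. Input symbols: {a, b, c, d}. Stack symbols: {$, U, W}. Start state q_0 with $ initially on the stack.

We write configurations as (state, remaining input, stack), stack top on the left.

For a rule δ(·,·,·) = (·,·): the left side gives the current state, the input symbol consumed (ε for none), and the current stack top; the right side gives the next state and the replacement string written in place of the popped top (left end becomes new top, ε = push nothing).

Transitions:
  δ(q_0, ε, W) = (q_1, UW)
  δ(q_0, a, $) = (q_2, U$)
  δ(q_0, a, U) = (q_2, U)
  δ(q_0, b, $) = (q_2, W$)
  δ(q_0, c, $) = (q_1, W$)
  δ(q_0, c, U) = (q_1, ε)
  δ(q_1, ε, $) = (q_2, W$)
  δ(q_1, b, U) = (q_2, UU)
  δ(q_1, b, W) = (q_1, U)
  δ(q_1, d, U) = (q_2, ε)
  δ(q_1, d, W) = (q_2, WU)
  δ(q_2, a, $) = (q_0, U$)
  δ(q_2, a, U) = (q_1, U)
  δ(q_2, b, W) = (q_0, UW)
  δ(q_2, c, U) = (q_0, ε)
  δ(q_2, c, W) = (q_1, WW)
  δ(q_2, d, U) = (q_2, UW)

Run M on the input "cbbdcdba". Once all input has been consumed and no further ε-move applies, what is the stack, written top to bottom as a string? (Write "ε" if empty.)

UWU$

(q_0, cbbdcdba, $)
  read c, top $: go to q_1, push W$ → (q_1, bbdcdba, W$)
  read b, top W: go to q_1, push U → (q_1, bdcdba, U$)
  read b, top U: go to q_2, push UU → (q_2, dcdba, UU$)
  read d, top U: go to q_2, push UW → (q_2, cdba, UWU$)
  read c, top U: go to q_0, push ε → (q_0, dba, WU$)
  ε-move, top W: go to q_1, push UW → (q_1, dba, UWU$)
  read d, top U: go to q_2, push ε → (q_2, ba, WU$)
  read b, top W: go to q_0, push UW → (q_0, a, UWU$)
  read a, top U: go to q_2, push U → (q_2, ε, UWU$)
All input consumed in state q_2 with stack UWU$.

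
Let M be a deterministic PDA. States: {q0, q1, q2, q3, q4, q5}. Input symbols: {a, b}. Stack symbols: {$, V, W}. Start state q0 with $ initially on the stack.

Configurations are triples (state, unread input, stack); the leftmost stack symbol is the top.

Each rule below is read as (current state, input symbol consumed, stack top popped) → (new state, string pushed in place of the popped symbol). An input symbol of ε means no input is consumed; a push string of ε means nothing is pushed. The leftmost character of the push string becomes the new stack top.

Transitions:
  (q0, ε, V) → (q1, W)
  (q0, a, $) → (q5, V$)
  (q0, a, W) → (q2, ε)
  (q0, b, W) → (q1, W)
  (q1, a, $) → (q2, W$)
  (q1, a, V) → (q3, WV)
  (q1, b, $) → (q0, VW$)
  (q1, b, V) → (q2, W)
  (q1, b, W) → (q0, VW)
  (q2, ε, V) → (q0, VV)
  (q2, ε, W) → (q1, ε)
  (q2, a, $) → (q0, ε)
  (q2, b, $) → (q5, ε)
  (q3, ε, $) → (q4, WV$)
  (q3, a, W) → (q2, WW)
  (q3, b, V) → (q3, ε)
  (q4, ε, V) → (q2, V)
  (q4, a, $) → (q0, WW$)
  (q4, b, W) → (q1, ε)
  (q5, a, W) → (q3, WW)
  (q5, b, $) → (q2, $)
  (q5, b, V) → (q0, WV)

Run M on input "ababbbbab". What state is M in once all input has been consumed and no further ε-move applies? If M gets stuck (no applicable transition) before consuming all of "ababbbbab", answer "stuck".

(q0, ababbbbab, $)
  read a, top $: go to q5, push V$ → (q5, babbbbab, V$)
  read b, top V: go to q0, push WV → (q0, abbbbab, WV$)
  read a, top W: go to q2, push ε → (q2, bbbbab, V$)
  ε-move, top V: go to q0, push VV → (q0, bbbbab, VV$)
  ε-move, top V: go to q1, push W → (q1, bbbbab, WV$)
  read b, top W: go to q0, push VW → (q0, bbbab, VWV$)
  ε-move, top V: go to q1, push W → (q1, bbbab, WWV$)
  read b, top W: go to q0, push VW → (q0, bbab, VWWV$)
  ε-move, top V: go to q1, push W → (q1, bbab, WWWV$)
  read b, top W: go to q0, push VW → (q0, bab, VWWWV$)
  ε-move, top V: go to q1, push W → (q1, bab, WWWWV$)
  read b, top W: go to q0, push VW → (q0, ab, VWWWWV$)
  ε-move, top V: go to q1, push W → (q1, ab, WWWWWV$)
No transition for (q1, a, top W); M blocks with input ab remaining.

stuck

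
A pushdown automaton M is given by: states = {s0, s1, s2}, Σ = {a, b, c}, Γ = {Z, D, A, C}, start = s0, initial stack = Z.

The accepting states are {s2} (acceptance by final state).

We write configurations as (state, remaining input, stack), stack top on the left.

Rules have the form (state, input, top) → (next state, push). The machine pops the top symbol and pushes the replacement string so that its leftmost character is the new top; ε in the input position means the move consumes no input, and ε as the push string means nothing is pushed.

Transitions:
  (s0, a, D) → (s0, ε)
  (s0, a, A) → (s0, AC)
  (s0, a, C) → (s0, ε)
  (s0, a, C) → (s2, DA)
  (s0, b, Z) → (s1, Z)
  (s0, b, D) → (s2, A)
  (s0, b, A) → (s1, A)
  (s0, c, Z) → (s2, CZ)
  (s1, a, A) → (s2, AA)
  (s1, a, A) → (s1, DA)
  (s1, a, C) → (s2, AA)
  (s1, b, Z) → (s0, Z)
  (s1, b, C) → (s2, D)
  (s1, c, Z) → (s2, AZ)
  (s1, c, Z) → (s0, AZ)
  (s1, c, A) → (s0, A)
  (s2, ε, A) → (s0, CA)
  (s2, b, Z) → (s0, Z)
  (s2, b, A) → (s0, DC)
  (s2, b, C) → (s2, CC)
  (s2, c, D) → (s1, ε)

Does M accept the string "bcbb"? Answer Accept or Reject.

One accepting computation: (s0, bcbb, Z) ⊢ (s1, cbb, Z) ⊢ (s2, bb, AZ) ⊢ (s0, b, DCZ) ⊢ (s2, ε, ACZ)
All input consumed and state s2 ∈ F.

Accept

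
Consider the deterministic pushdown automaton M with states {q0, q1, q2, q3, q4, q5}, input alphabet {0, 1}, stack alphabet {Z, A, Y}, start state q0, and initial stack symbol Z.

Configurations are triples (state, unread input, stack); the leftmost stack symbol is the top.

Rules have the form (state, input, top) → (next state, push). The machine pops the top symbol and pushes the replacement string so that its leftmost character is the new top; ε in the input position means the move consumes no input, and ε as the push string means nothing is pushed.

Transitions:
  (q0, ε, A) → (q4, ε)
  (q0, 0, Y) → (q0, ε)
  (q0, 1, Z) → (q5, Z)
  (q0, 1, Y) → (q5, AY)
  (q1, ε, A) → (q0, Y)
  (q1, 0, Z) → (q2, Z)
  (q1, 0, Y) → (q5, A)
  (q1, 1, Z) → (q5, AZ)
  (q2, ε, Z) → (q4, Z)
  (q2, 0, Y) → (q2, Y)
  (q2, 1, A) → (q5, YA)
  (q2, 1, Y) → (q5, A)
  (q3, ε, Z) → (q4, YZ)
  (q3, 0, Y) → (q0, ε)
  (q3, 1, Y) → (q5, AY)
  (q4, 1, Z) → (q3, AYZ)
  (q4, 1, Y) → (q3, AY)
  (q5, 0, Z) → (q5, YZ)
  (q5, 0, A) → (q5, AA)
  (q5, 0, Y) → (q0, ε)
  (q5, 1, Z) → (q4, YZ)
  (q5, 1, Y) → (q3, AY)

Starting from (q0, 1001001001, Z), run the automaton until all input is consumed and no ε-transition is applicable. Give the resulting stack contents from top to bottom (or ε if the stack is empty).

(q0, 1001001001, Z)
  read 1, top Z: go to q5, push Z → (q5, 001001001, Z)
  read 0, top Z: go to q5, push YZ → (q5, 01001001, YZ)
  read 0, top Y: go to q0, push ε → (q0, 1001001, Z)
  read 1, top Z: go to q5, push Z → (q5, 001001, Z)
  read 0, top Z: go to q5, push YZ → (q5, 01001, YZ)
  read 0, top Y: go to q0, push ε → (q0, 1001, Z)
  read 1, top Z: go to q5, push Z → (q5, 001, Z)
  read 0, top Z: go to q5, push YZ → (q5, 01, YZ)
  read 0, top Y: go to q0, push ε → (q0, 1, Z)
  read 1, top Z: go to q5, push Z → (q5, ε, Z)
All input consumed in state q5 with stack Z.

Z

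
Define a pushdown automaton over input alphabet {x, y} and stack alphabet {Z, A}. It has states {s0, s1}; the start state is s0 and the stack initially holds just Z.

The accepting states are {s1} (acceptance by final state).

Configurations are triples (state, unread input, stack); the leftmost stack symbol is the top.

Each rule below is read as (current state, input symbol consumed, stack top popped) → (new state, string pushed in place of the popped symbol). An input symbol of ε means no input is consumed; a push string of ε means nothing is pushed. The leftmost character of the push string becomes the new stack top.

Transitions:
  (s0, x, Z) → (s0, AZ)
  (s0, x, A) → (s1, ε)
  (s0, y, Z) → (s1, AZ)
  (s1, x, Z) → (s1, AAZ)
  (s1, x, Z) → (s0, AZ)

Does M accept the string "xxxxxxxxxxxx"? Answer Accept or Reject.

Accept

One accepting computation: (s0, xxxxxxxxxxxx, Z) ⊢ (s0, xxxxxxxxxxx, AZ) ⊢ (s1, xxxxxxxxxx, Z) ⊢ (s0, xxxxxxxxx, AZ) ⊢ (s1, xxxxxxxx, Z) ⊢ (s0, xxxxxxx, AZ) ⊢ (s1, xxxxxx, Z) ⊢ (s0, xxxxx, AZ) ⊢ (s1, xxxx, Z) ⊢ (s0, xxx, AZ) ⊢ (s1, xx, Z) ⊢ (s0, x, AZ) ⊢ (s1, ε, Z)
All input consumed and state s1 ∈ F.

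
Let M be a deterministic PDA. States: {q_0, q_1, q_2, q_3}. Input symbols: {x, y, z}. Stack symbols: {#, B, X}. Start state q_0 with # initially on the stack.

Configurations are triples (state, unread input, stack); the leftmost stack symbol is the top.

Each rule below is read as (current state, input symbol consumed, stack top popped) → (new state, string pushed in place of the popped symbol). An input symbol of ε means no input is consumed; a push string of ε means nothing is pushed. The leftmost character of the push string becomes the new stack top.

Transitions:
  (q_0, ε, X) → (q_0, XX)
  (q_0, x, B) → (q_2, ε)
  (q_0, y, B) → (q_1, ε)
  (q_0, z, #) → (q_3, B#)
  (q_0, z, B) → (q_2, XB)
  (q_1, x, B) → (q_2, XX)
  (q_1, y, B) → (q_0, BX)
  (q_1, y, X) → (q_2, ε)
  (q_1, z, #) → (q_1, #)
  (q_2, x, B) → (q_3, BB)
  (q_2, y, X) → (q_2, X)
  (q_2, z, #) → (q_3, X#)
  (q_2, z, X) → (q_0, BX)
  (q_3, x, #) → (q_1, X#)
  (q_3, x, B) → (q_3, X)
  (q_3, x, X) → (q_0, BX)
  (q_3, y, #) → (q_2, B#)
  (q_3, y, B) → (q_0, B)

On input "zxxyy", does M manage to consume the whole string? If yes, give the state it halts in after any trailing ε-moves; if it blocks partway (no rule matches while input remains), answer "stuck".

(q_0, zxxyy, #) ⊢ (q_3, xxyy, B#) ⊢ (q_3, xyy, X#) ⊢ (q_0, yy, BX#) ⊢ (q_1, y, X#) ⊢ (q_2, ε, #)
All input consumed; M is in state q_2.

q_2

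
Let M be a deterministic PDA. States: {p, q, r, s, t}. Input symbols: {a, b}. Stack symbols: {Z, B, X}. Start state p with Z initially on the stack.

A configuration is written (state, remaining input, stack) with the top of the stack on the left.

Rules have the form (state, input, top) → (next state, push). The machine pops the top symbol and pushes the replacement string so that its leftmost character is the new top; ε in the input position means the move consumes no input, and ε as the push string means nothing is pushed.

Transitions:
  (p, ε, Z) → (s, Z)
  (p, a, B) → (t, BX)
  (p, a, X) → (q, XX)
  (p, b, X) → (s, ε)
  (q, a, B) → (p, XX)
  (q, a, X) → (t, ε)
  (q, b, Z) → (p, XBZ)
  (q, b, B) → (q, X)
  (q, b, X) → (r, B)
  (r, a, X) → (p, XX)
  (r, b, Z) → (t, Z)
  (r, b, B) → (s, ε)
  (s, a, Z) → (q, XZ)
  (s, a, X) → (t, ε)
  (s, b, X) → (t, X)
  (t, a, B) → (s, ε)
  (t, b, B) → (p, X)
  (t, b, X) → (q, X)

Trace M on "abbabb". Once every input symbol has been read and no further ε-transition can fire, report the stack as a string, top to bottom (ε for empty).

(p, abbabb, Z) ⊢ (s, abbabb, Z) ⊢ (q, bbabb, XZ) ⊢ (r, babb, BZ) ⊢ (s, abb, Z) ⊢ (q, bb, XZ) ⊢ (r, b, BZ) ⊢ (s, ε, Z)
All input consumed in state s with stack Z.

Z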